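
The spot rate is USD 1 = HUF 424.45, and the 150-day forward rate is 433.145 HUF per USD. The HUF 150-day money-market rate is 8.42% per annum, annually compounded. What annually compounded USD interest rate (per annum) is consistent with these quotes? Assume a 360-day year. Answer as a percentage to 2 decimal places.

3.27%

T = 150/360 years.
CIP gives F = S · g_HUF/g_USD, so g_HUF/g_USD = 433.145/424.45 = 1.0204853.
The HUF side grows by (1 + 0.0842)^(150/360) = 1.0342581.
So the USD growth factor = 1.0134963.
Annualise: 1.0134963^(360/150) − 1 = 0.032698 = 3.27%.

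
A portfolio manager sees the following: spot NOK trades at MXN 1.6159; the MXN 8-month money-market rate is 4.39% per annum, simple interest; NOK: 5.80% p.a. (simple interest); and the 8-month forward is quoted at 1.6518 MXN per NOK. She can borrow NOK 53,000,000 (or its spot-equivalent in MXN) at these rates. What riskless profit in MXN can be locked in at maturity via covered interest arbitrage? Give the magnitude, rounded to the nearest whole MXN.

T = 8/12 years.
Invest the NOK and cover forward: 53,000,000 × 1.0386666667 × 1.6518 = MXN 90,930,488.80.
Convert at spot and invest in MXN: 53,000,000 × 1.6159 × 1.0292666667 = MXN 88,149,176.36.
The quoted forward overvalues NOK, so borrow MXN, buy NOK at spot, deposit the NOK at 5.80%, and sell the proceeds forward at 1.6518.
The gap between the two covered legs is MXN 2,781,312.

MXN 2,781,312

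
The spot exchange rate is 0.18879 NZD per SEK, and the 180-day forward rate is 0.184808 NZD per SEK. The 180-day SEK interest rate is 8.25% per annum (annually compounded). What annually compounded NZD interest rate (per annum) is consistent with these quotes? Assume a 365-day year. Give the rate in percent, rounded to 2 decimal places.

3.67%

T = 180/365 years.
CIP gives F = S · g_NZD/g_SEK, so g_NZD/g_SEK = 0.184808/0.18879 = 0.9789078.
The SEK side grows by (1 + 0.0825)^(180/365) = 1.0398678.
So the NZD growth factor = 1.0179347.
Annualise: 1.0179347^(365/180) − 1 = 0.036703 = 3.67%.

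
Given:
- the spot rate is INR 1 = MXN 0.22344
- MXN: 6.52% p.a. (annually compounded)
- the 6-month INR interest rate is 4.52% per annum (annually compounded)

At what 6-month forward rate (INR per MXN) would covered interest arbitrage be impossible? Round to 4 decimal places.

T = 6/12 years.
MXN accumulates by (1 + 0.0652)^(6/12) = 1.0320853.
INR accumulates by (1 + 0.0452)^(6/12) = 1.0223502.
CIP: F = S · (grow MXN)/(grow INR) = 0.22344 × 1.0320853/1.0223502 = 0.2255677 MXN per INR.
Quoted the other way: 1/0.2255677 = 4.4333 INR per MXN.

4.4333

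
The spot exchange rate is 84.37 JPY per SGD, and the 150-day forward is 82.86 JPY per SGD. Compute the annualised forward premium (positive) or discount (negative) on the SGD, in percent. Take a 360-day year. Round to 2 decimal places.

-4.30%

T = 150/360 years.
SGD trades forward at -1.78974% vs spot over the period.
×(1/T) gives -4.30% p.a.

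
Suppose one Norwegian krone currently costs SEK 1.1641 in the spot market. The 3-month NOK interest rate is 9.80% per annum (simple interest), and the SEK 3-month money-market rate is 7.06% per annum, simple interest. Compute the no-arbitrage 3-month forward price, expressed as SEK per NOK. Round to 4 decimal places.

T = 3/12 years.
SEK growth factor: 1 + 0.0706×3/12 = 1.017650.
NOK growth factor: 1 + 0.0980×3/12 = 1.024500.
Forward (SEK per NOK) = 1.1641 × 1.017650 / 1.024500 = 1.156317.

1.1563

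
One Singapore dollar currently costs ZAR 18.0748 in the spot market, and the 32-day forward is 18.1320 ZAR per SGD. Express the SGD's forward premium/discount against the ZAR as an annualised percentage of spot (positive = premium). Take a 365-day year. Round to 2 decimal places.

+3.61%

T = 32/365 years.
Period premium: (18.1320 − 18.0748)/18.0748 = 0.0031646.
×(1/T) gives 3.61% p.a.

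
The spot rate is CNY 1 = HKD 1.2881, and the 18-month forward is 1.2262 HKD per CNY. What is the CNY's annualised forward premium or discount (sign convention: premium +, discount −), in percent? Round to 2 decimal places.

-3.20%

T = 18/12 years.
Period premium: (1.2262 − 1.2881)/1.2881 = -0.0480553.
Annualise by dividing by T: -0.0480553 / (18/12) = -0.032037 → -3.20%.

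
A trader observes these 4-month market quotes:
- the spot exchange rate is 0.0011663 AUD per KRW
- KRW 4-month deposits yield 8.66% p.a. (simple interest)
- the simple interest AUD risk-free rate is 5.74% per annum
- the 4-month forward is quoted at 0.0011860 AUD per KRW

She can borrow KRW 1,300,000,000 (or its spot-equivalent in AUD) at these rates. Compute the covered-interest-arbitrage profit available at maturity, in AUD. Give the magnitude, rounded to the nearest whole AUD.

AUD 41,107

T = 4/12 years.
Invest the KRW and cover forward: 1,300,000,000 × 1.028866667 × 0.0011860 = AUD 1,586,306.63.
Convert at spot and invest in AUD: 1,300,000,000 × 0.0011663 × 1.019133333 = AUD 1,545,199.77.
The quoted forward overvalues KRW, so borrow AUD, buy KRW at spot, deposit the KRW at 8.66%, and sell the proceeds forward at 0.0011860.
Arbitrage profit = |1,586,306.63 − 1,545,199.77| = AUD 41,107.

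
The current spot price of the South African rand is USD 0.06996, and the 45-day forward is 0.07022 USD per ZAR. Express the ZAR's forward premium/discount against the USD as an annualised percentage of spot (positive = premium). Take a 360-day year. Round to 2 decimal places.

T = 45/360 years.
(F − S)/S = (0.07022 − 0.06996)/0.06996 = 0.0037164.
Annualise by dividing by T: 0.0037164 / (45/360) = 0.029731 → 2.97%.

+2.97%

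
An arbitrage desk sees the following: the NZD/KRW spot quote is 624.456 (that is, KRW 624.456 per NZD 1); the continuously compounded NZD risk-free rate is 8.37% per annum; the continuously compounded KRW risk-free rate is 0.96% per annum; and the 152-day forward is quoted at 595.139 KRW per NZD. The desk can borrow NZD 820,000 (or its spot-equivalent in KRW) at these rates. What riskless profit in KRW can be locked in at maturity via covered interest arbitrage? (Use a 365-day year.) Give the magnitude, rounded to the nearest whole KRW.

T = 152/365 years.
Invest the NZD and cover forward: 820,000 × 1.03547047682 × 595.139 = KRW 505,324,068.57.
Convert at spot and invest in KRW: 820,000 × 624.456 × 1.00400581011 = KRW 514,105,110.77.
The quoted forward undervalues NZD, so borrow NZD, convert to KRW at spot, deposit the KRW at 0.96%, and buy NZD forward at 595.139 to cover the loan.
Profit = 514,105,110.77 − 505,324,068.57 = KRW 8,781,042.

KRW 8,781,042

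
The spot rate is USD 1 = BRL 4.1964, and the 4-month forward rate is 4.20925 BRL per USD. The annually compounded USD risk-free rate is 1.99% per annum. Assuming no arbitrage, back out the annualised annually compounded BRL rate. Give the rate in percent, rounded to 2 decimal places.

2.93%

T = 4/12 years.
F/S = 4.20925/4.1964 = 1.0030621 = (growth of BRL) / (growth of USD).
USD growth factor: (1 + 0.0199)^(4/12) = 1.0065898.
So the BRL growth factor = 1.0096721.
r = 1.0096721^(12/4) − 1 = 0.029298 → 2.93%.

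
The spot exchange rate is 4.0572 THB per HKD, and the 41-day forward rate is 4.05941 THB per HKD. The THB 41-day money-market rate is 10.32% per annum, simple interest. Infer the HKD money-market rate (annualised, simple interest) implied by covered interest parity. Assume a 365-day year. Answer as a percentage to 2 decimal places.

9.83%

T = 41/365 years.
CIP gives F = S · g_THB/g_HKD, so g_THB/g_HKD = 4.05941/4.0572 = 1.0005447.
THB growth factor: 1 + 0.1032×41/365 = 1.0115923.
That pins the HKD growth at 1.0110416.
(1.0110416 − 1)/T = 0.098297, i.e. 9.83%.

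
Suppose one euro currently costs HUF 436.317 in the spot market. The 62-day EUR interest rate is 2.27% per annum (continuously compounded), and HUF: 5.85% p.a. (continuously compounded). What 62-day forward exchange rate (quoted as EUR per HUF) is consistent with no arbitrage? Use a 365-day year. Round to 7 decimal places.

0.0022780

T = 62/365 years.
Growth of 1 HUF over T: e^(0.0585×62/365) = 1.0099865.
EUR growth factor: e^(0.0227×62/365) = 1.0038633.
So F = 436.317 × 1.0099865 / 1.0038633 = 438.9784 (HUF/EUR).
Quoted the other way: 1/438.9784 = 0.0022780 EUR per HUF.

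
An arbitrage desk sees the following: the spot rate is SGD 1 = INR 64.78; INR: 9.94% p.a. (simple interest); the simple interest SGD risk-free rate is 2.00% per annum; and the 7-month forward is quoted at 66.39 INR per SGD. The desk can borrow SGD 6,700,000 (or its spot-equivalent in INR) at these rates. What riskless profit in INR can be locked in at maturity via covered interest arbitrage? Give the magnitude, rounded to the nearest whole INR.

T = 7/12 years.
Route A — deposit SGD, sell forward: 6,700,000 × 1.01166666667 × 66.39 = INR 450,002,485.00.
Route B — convert at spot, deposit INR: 6,700,000 × 64.78 × 1.05798333333 = INR 459,192,274.23.
The quoted forward undervalues SGD, so borrow SGD, convert to INR at spot, deposit the INR at 9.94%, and buy SGD forward at 66.39 to cover the loan.
The gap between the two covered legs is INR 9,189,789.

INR 9,189,789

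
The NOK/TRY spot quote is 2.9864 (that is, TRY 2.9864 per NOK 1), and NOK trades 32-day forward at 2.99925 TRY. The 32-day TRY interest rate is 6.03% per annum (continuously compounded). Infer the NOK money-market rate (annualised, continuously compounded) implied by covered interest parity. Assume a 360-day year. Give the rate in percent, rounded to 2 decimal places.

1.20%

T = 32/360 years.
F/S = 2.99925/2.9864 = 1.0043028 = (growth of TRY) / (growth of NOK).
The TRY side grows by e^(0.0603×32/360) = 1.0053744.
So the NOK growth factor = 1.001067.
Take logs: ln 1.001067 / (32/360) = 0.011997, so 1.20%.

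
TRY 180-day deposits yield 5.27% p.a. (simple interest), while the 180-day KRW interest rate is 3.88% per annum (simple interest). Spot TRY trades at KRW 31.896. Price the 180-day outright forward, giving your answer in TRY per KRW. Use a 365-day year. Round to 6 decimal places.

T = 180/365 years.
KRW accumulates by 1 + 0.0388×180/365 = 1.0191342.
Growth of 1 TRY over T: 1 + 0.0527×180/365 = 1.025989.
So F = 31.896 × 1.0191342 / 1.025989 = 31.68290 (KRW/TRY).
Quoted the other way: 1/31.68290 = 0.031563 TRY per KRW.

0.031563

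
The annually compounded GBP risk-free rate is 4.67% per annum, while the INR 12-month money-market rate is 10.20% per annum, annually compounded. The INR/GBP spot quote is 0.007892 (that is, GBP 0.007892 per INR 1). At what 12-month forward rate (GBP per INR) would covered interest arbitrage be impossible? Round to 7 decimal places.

0.0074960

T = 1 year.
GBP growth factor: (1 + 0.0467)^1 = 1.046700.
Growth of 1 INR over T: (1 + 0.1020)^1 = 1.102000.
CIP: F = S · (grow GBP)/(grow INR) = 0.007892 × 1.046700/1.102000 = 0.007495968 GBP per INR.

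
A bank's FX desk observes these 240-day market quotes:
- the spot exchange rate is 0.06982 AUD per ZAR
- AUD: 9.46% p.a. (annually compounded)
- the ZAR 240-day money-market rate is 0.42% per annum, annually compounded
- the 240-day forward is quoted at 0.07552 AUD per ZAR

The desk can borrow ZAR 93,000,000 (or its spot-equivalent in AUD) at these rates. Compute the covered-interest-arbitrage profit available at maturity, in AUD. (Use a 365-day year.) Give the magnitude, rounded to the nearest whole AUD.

AUD 151,864

T = 240/365 years.
Route A — deposit ZAR, sell forward: 93,000,000 × 1.002759661 × 0.07552 = AUD 7,042,742.09.
Route B — convert at spot, deposit AUD: 93,000,000 × 0.06982 × 1.061235572 = AUD 6,890,878.49.
The quoted forward overvalues ZAR, so borrow AUD, buy ZAR at spot, deposit the ZAR at 0.42%, and sell the proceeds forward at 0.07552.
The gap between the two covered legs is AUD 151,864.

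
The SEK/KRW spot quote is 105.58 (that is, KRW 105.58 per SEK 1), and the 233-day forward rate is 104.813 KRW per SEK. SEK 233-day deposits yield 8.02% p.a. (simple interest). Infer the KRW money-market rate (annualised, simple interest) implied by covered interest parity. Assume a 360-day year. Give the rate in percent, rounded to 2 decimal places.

T = 233/360 years.
F/S = 104.813/105.58 = 0.9927354 = (growth of KRW) / (growth of SEK).
SEK growth factor: 1 + 0.0802×233/360 = 1.0519072.
That pins the KRW growth at 1.0442655.
(1.0442655 − 1)/T = 0.068393, i.e. 6.84%.

6.84%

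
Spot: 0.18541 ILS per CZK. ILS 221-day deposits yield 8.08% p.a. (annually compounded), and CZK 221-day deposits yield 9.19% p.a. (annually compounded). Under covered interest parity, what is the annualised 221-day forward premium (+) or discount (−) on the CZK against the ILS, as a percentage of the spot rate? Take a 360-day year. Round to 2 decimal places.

-1.02%

T = 221/360 years.
F = S · g_ILS/g_CZK = 0.18541 × 1.048856/1.0554558 = 0.18425063.
Annualised premium = (F − S)/S × (1/T) = (0.18425063 − 0.18541)/0.18541 ÷ (221/360) = -1.02%.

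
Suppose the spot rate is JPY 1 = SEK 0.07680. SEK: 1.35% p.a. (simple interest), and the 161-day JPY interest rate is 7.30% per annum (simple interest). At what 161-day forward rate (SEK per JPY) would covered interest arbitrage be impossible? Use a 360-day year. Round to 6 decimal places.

0.074821

T = 161/360 years.
SEK accumulates by 1 + 0.0135×161/360 = 1.0060375.
JPY accumulates by 1 + 0.0730×161/360 = 1.0326472.
CIP: F = S · (grow SEK)/(grow JPY) = 0.0768 × 1.0060375/1.0326472 = 0.07482098 SEK per JPY.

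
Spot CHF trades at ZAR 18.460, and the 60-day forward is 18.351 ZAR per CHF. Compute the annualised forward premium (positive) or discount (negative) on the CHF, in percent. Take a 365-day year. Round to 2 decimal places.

-3.59%

T = 60/365 years.
(F − S)/S = (18.351 − 18.46)/18.46 = -0.0059047.
Annualise by dividing by T: -0.0059047 / (60/365) = -0.035920 → -3.59%.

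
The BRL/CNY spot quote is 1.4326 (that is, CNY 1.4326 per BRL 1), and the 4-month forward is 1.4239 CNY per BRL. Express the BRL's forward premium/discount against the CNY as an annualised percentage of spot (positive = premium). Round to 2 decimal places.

-1.82%

T = 4/12 years.
(F − S)/S = (1.4239 − 1.4326)/1.4326 = -0.0060729.
×(1/T) gives -1.82% p.a.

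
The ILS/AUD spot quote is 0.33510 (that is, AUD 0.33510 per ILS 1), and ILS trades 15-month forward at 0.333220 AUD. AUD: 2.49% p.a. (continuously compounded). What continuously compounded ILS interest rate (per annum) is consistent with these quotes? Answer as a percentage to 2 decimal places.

2.94%

T = 15/12 years.
F/S = 0.33322/0.3351 = 0.9943897 = (growth of AUD) / (growth of ILS).
AUD growth factor: e^(0.0249×15/12) = 1.0316144.
Hence g_ILS = 1.0374347.
r = ln(1.0374347)/(15/12) = 0.029401 → 2.94%.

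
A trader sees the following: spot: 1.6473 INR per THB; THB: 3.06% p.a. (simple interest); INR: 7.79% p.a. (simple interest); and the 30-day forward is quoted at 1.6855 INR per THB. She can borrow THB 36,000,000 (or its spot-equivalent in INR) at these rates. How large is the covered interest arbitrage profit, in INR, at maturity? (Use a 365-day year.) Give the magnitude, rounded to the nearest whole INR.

INR 1,148,109

T = 30/365 years.
Route A — deposit THB, sell forward: 36,000,000 × 1.0025150685 × 1.6855 = INR 60,830,609.33.
Route B — convert at spot, deposit INR: 36,000,000 × 1.6473 × 1.0064027397 = INR 59,682,500.39.
The quoted forward overvalues THB, so borrow INR, buy THB at spot, deposit the THB at 3.06%, and sell the proceeds forward at 1.6855.
Arbitrage profit = |60,830,609.33 − 59,682,500.39| = INR 1,148,109.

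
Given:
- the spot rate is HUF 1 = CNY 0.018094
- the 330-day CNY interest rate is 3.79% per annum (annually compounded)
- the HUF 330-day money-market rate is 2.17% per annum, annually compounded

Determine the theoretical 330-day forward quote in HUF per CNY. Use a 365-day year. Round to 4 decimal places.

T = 330/365 years.
CNY growth factor: (1 + 0.0379)^(330/365) = 1.03420433.
HUF accumulates by (1 + 0.0217)^(330/365) = 1.01959893.
CIP: F = S · (grow CNY)/(grow HUF) = 0.018094 × 1.03420433/1.01959893 = 0.018353190 CNY per HUF.
Invert for HUF per CNY: 1 / 0.018353190 = 54.4864.

54.4864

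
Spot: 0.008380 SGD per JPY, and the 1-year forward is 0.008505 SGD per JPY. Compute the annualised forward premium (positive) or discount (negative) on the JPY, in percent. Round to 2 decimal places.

+1.49%

T = 1 year.
JPY trades forward at +1.49165% vs spot over the period.
Per annum: 0.0149165 / 1 = 0.014916 = 1.49%.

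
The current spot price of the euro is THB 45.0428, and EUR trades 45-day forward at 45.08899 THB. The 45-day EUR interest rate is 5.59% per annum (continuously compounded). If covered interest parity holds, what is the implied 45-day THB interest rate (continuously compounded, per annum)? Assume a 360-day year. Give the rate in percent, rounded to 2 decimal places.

6.41%

T = 45/360 years.
F/S = 45.08899/45.0428 = 1.0010255 = (growth of THB) / (growth of EUR).
EUR growth factor: e^(0.0559×45/360) = 1.007012.
That pins the THB growth at 1.0080447.
r = ln(1.0080447)/(45/360) = 0.064100 → 6.41%.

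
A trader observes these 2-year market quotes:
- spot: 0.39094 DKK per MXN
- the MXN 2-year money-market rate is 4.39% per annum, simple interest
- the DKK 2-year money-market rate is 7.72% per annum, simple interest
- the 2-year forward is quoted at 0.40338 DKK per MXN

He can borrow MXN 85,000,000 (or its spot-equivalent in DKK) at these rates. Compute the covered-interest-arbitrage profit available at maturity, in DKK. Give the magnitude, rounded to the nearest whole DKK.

T = 2 years.
Route A — deposit MXN, sell forward: 85,000,000 × 1.087800 × 0.40338 = DKK 37,297,724.94.
Route B — convert at spot, deposit DKK: 85,000,000 × 0.39094 × 1.154400 = DKK 38,360,596.56.
The quoted forward undervalues MXN, so borrow MXN, convert to DKK at spot, deposit the DKK at 7.72%, and buy MXN forward at 0.40338 to cover the loan.
The gap between the two covered legs is DKK 1,062,872.

DKK 1,062,872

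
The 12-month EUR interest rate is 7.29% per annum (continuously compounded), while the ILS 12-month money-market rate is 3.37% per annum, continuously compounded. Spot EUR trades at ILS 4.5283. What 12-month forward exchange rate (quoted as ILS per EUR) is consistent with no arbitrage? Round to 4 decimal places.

T = 1 year.
Growth of 1 ILS over T: e^(0.0337×1) = 1.0342743.
Growth of 1 EUR over T: e^(0.0729×1) = 1.075623.
So F = 4.5283 × 1.0342743 / 1.075623 = 4.354225 (ILS/EUR).

4.3542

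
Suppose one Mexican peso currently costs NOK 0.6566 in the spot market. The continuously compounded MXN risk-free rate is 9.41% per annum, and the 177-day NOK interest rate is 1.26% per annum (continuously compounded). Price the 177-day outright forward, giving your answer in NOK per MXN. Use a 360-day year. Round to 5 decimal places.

0.63081

T = 177/360 years.
Growth of 1 NOK over T: e^(0.0126×177/360) = 1.0062142.
MXN accumulates by e^(0.0941×177/360) = 1.0473528.
So F = 0.6566 × 1.0062142 / 1.0473528 = 0.6308096 (NOK/MXN).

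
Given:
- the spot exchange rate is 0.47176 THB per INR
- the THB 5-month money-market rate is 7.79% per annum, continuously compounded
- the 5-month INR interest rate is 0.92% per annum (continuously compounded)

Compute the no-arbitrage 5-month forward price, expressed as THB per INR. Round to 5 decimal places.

T = 5/12 years.
Growth of 1 THB over T: e^(0.0779×5/12) = 1.0329909.
INR accumulates by e^(0.0092×5/12) = 1.0038407.
So F = 0.47176 × 1.0329909 / 1.0038407 = 0.4854593 (THB/INR).

0.48546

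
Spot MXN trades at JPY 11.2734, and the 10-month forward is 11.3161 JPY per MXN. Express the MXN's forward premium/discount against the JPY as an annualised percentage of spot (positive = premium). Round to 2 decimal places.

+0.45%

T = 10/12 years.
Period premium: (11.3161 − 11.2734)/11.2734 = 0.0037877.
Per annum: 0.0037877 / (10/12) = 0.004545 = 0.45%.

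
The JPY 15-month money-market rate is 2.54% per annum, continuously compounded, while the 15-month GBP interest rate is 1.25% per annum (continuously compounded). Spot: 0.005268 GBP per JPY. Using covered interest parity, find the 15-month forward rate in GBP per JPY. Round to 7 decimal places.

T = 15/12 years.
GBP growth factor: e^(0.0125×15/12) = 1.0157477.
Growth of 1 JPY over T: e^(0.0254×15/12) = 1.0322594.
CIP: F = S · (grow GBP)/(grow JPY) = 0.005268 × 1.0157477/1.0322594 = 0.005183735 GBP per JPY.

0.0051837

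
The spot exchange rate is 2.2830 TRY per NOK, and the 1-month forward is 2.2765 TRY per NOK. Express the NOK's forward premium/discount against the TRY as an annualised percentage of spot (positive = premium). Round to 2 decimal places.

-3.42%

T = 1/12 years.
(F − S)/S = (2.2765 − 2.283)/2.283 = -0.0028471.
×(1/T) gives -3.42% p.a.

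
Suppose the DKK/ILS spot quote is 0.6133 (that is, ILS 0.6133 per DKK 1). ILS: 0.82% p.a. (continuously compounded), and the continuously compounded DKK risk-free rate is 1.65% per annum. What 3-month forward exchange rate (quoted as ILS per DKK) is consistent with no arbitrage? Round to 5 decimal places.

0.61203

T = 3/12 years.
ILS growth factor: e^(0.0082×3/12) = 1.0020521.
DKK accumulates by e^(0.0165×3/12) = 1.0041335.
Forward (ILS per DKK) = 0.6133 × 1.0020521 / 1.0041335 = 0.6120287.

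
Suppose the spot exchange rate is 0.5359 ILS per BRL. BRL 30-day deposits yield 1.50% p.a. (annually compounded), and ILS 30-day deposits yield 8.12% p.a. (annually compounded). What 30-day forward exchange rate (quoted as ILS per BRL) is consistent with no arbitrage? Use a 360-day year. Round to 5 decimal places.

T = 30/360 years.
ILS growth factor: (1 + 0.0812)^(30/360) = 1.0065272.
Growth of 1 BRL over T: (1 + 0.0150)^(30/360) = 1.0012415.
Forward (ILS per BRL) = 0.5359 × 1.0065272 / 1.0012415 = 0.5387291.

0.53873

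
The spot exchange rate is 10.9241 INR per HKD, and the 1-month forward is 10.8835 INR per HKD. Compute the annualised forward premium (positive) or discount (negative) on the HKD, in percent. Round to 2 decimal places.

T = 1/12 years.
HKD trades forward at -0.37166% vs spot over the period.
Annualise by dividing by T: -0.0037166 / (1/12) = -0.044599 → -4.46%.

-4.46%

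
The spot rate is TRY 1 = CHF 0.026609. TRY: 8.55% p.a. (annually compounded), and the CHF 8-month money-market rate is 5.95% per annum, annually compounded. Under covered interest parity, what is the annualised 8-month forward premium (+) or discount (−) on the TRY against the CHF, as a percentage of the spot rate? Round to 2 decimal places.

-2.40%

T = 8/12 years.
No-arbitrage forward: 0.026609 × 1.0392834 / 1.0562172 = 0.026182391 CHF/TRY.
Annualised premium = (F − S)/S × (1/T) = (0.026182391 − 0.026609)/0.026609 ÷ (8/12) = -2.40%.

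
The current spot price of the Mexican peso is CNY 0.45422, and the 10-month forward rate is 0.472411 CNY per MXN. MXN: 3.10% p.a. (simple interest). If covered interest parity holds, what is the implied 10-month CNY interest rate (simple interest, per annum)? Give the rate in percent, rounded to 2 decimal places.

8.03%

T = 10/12 years.
CIP gives F = S · g_CNY/g_MXN, so g_CNY/g_MXN = 0.472411/0.45422 = 1.0400489.
The MXN side grows by 1 + 0.0310×10/12 = 1.0258333.
Hence g_CNY = 1.0669168.
(1.0669168 − 1)/T = 0.080300, i.e. 8.03%.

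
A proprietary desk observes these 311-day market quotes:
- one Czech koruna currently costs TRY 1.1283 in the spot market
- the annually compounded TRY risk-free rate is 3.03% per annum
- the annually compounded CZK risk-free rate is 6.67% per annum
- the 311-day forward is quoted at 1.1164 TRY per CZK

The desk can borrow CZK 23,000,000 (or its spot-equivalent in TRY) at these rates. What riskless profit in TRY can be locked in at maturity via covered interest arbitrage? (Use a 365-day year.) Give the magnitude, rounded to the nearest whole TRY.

TRY 510,069

T = 311/365 years.
Invest the CZK and cover forward: 23,000,000 × 1.0565585577 × 1.1164 = TRY 27,129,465.40.
Convert at spot and invest in TRY: 23,000,000 × 1.1283 × 1.0257600544 = TRY 26,619,396.60.
The quoted forward overvalues CZK, so borrow TRY, buy CZK at spot, deposit the CZK at 6.67%, and sell the proceeds forward at 1.1164.
Profit = 27,129,465.40 − 26,619,396.60 = TRY 510,069.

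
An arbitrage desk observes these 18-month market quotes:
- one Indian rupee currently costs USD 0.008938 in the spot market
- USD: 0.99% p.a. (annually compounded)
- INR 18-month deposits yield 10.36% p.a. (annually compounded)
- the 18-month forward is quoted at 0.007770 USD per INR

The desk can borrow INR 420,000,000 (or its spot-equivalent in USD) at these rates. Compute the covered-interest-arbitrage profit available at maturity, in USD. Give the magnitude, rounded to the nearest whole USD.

T = 18/12 years.
Route A — deposit INR, sell forward: 420,000,000 × 1.159357932 × 0.007770 = USD 3,783,448.68.
Route B — convert at spot, deposit USD: 420,000,000 × 0.008938 × 1.014886693 = USD 3,809,844.05.
The quoted forward undervalues INR, so borrow INR, convert to USD at spot, deposit the USD at 0.99%, and buy INR forward at 0.007770 to cover the loan.
Profit = 3,809,844.05 − 3,783,448.68 = USD 26,395.

USD 26,395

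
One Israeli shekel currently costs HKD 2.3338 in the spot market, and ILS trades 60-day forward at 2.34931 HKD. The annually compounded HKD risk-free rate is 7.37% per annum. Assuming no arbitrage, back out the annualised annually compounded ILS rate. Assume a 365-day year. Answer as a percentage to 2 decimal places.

3.13%

T = 60/365 years.
By CIP, F/S equals the HKD-to-ILS growth ratio: 2.34931/2.3338 = 1.0066458.
The HKD side grows by (1 + 0.0737)^(60/365) = 1.011758.
So the ILS growth factor = 1.0050784.
r = 1.0050784^(365/60) − 1 = 0.031295 → 3.13%.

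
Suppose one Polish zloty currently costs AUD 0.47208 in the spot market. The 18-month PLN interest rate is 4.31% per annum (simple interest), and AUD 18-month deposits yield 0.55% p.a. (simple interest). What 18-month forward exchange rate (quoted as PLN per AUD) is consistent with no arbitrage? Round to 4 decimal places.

2.2368

T = 18/12 years.
AUD accumulates by 1 + 0.0055×18/12 = 1.008250.
PLN accumulates by 1 + 0.0431×18/12 = 1.064650.
So F = 0.47208 × 1.008250 / 1.064650 = 0.4470715 (AUD/PLN).
Invert for PLN per AUD: 1 / 0.4470715 = 2.2368.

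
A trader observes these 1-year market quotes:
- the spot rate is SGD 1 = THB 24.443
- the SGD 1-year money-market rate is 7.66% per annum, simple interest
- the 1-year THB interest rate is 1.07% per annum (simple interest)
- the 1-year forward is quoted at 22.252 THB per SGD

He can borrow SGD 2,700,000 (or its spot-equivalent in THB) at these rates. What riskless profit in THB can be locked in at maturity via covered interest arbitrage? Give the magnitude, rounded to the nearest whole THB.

THB 2,019,700

T = 1 year.
Invest the SGD and cover forward: 2,700,000 × 1.076600 × 22.252 = THB 64,682,558.64.
Convert at spot and invest in THB: 2,700,000 × 24.443 × 1.010700 = THB 66,702,258.27.
The quoted forward undervalues SGD, so borrow SGD, convert to THB at spot, deposit the THB at 1.07%, and buy SGD forward at 22.252 to cover the loan.
Arbitrage profit = |64,682,558.64 − 66,702,258.27| = THB 2,019,700.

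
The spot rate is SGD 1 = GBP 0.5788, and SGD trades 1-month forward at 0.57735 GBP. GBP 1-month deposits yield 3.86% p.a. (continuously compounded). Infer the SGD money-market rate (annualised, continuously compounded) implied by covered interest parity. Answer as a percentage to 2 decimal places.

6.87%

T = 1/12 years.
By CIP, F/S equals the GBP-to-SGD growth ratio: 0.57735/0.5788 = 0.9974948.
GBP growth factor: e^(0.0386×1/12) = 1.0032218.
Hence g_SGD = 1.0057414.
Take logs: ln 1.0057414 / (1/12) = 0.068700, so 6.87%.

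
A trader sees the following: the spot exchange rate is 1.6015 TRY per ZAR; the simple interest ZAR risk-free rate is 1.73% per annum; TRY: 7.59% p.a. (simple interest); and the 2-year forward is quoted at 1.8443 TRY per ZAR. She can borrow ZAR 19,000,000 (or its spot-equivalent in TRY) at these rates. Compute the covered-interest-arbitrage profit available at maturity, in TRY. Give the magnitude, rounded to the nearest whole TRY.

TRY 1,206,597

T = 2 years.
Keep in ZAR, deliver into the forward: 19,000,000·1.034600·1.8443 = TRY 36,254,142.82.
Swap to TRY now, deposit: 19,000,000·1.6015·1.151800 = TRY 35,047,546.30.
The quoted forward overvalues ZAR, so borrow TRY, buy ZAR at spot, deposit the ZAR at 1.73%, and sell the proceeds forward at 1.8443.
Profit = 36,254,142.82 − 35,047,546.30 = TRY 1,206,597.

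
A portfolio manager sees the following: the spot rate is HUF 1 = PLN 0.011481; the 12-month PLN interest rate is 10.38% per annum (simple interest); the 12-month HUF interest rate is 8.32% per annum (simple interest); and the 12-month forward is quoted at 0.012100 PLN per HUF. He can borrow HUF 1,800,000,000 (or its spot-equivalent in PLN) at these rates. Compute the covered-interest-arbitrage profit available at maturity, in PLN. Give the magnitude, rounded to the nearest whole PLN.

PLN 781,186

T = 1 year.
Route A — deposit HUF, sell forward: 1,800,000,000 × 1.083200 × 0.012100 = PLN 23,592,096.00.
Route B — convert at spot, deposit PLN: 1,800,000,000 × 0.011481 × 1.103800 = PLN 22,810,910.04.
The quoted forward overvalues HUF, so borrow PLN, buy HUF at spot, deposit the HUF at 8.32%, and sell the proceeds forward at 0.012100.
Arbitrage profit = |23,592,096.00 − 22,810,910.04| = PLN 781,186.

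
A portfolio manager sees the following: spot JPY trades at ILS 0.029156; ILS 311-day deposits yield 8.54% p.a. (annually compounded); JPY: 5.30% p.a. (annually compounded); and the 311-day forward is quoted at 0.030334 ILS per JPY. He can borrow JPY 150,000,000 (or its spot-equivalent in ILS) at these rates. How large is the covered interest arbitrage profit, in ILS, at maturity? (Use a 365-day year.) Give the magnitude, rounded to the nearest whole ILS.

T = 311/365 years.
Invest the JPY and cover forward: 150,000,000 × 1.044985348 × 0.030334 = ILS 4,754,787.83.
Convert at spot and invest in ILS: 150,000,000 × 0.029156 × 1.072320169 = ILS 4,689,685.03.
The quoted forward overvalues JPY, so borrow ILS, buy JPY at spot, deposit the JPY at 5.30%, and sell the proceeds forward at 0.030334.
Arbitrage profit = |4,754,787.83 − 4,689,685.03| = ILS 65,103.

ILS 65,103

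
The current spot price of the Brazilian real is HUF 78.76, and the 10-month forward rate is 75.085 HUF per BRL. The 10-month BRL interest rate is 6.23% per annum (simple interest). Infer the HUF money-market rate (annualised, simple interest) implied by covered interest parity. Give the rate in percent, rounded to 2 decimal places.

T = 10/12 years.
By CIP, F/S equals the HUF-to-BRL growth ratio: 75.085/78.76 = 0.9533393.
BRL growth factor: 1 + 0.0623×10/12 = 1.0519167.
Hence g_HUF = 1.0028335.
(1.0028335 − 1)/T = 0.003400, i.e. 0.34%.

0.34%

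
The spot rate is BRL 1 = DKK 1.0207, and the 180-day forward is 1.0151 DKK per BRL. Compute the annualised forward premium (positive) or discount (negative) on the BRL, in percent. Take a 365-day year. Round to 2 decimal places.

-1.11%

T = 180/365 years.
BRL trades forward at -0.54864% vs spot over the period.
Per annum: -0.0054864 / (180/365) = -0.011125 = -1.11%.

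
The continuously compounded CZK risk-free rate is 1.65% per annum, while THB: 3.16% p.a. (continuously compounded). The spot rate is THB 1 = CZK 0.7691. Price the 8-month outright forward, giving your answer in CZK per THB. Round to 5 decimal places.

T = 8/12 years.
Growth of 1 CZK over T: e^(0.0165×8/12) = 1.0110607.
THB growth factor: e^(0.0316×8/12) = 1.0212901.
So F = 0.7691 × 1.0110607 / 1.0212901 = 0.7613966 (CZK/THB).

0.76140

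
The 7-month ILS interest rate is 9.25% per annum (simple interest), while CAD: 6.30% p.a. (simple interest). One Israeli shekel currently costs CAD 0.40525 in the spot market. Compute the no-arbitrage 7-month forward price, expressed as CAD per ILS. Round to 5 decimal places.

0.39863

T = 7/12 years.
Growth of 1 CAD over T: 1 + 0.0630×7/12 = 1.036750.
ILS accumulates by 1 + 0.0925×7/12 = 1.0539583.
CIP: F = S · (grow CAD)/(grow ILS) = 0.40525 × 1.036750/1.0539583 = 0.3986334 CAD per ILS.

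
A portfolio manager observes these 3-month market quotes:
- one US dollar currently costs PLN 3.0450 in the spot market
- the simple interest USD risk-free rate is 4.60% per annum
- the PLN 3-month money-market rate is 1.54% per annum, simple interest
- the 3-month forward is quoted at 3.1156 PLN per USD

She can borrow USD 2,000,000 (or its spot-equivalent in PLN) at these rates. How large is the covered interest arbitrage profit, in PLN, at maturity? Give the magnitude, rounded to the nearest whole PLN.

PLN 189,412

T = 3/12 years.
Keep in USD, deliver into the forward: 2,000,000·1.011500·3.1156 = PLN 6,302,858.80.
Swap to PLN now, deposit: 2,000,000·3.0450·1.003850 = PLN 6,113,446.50.
The quoted forward overvalues USD, so borrow PLN, buy USD at spot, deposit the USD at 4.60%, and sell the proceeds forward at 3.1156.
Arbitrage profit = |6,302,858.80 − 6,113,446.50| = PLN 189,412.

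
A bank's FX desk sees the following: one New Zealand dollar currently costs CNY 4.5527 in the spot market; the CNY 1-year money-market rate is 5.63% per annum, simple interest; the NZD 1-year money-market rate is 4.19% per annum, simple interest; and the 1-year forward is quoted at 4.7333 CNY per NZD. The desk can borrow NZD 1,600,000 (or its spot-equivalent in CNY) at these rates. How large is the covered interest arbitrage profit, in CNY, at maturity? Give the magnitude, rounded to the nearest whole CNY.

T = 1 year.
Keep in NZD, deliver into the forward: 1,600,000·1.041900·4.7333 = CNY 7,890,600.43.
Swap to CNY now, deposit: 1,600,000·4.5527·1.056300 = CNY 7,694,427.22.
The quoted forward overvalues NZD, so borrow CNY, buy NZD at spot, deposit the NZD at 4.19%, and sell the proceeds forward at 4.7333.
Arbitrage profit = |7,890,600.43 − 7,694,427.22| = CNY 196,173.

CNY 196,173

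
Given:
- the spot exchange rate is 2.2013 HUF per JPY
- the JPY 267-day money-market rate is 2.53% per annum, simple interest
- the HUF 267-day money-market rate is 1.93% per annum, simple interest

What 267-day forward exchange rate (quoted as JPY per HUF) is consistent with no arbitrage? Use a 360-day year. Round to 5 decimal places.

0.45627

T = 267/360 years.
Growth of 1 HUF over T: 1 + 0.0193×267/360 = 1.0143142.
JPY accumulates by 1 + 0.0253×267/360 = 1.0187642.
CIP: F = S · (grow HUF)/(grow JPY) = 2.2013 × 1.0143142/1.0187642 = 2.191685 HUF per JPY.
Invert for JPY per HUF: 1 / 2.191685 = 0.45627.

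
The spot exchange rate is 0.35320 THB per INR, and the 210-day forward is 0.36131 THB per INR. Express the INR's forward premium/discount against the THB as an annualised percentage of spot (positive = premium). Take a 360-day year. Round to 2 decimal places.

+3.94%

T = 210/360 years.
(F − S)/S = (0.36131 − 0.3532)/0.3532 = 0.0229615.
×(1/T) gives 3.94% p.a.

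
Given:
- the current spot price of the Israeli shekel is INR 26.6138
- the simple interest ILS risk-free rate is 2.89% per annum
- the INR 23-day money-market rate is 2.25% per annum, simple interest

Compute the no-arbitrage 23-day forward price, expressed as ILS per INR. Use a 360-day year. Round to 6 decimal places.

T = 23/360 years.
INR growth factor: 1 + 0.0225×23/360 = 1.0014375.
ILS accumulates by 1 + 0.0289×23/360 = 1.0018464.
So F = 26.6138 × 1.0014375 / 1.0018464 = 26.60294 (INR/ILS).
Quoted the other way: 1/26.60294 = 0.037590 ILS per INR.

0.037590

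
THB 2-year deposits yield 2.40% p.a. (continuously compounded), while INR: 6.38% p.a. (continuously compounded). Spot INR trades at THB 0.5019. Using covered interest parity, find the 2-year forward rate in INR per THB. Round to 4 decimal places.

2.1575

T = 2 years.
THB growth factor: e^(0.0240×2) = 1.0491707.
INR accumulates by e^(0.0638×2) = 1.1360985.
So F = 0.5019 × 1.0491707 / 1.1360985 = 0.4634975 (THB/INR).
Invert for INR per THB: 1 / 0.4634975 = 2.1575.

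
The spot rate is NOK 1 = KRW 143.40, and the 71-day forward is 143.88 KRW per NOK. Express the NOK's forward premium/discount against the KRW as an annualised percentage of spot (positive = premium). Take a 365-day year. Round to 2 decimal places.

+1.72%

T = 71/365 years.
Period premium: (143.88 − 143.4)/143.4 = 0.0033473.
Per annum: 0.0033473 / (71/365) = 0.017208 = 1.72%.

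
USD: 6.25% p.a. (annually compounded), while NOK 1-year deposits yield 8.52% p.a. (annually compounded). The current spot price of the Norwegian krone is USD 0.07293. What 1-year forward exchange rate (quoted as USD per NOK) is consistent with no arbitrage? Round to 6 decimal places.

T = 1 year.
USD accumulates by (1 + 0.0625)^1 = 1.062500.
Growth of 1 NOK over T: (1 + 0.0852)^1 = 1.085200.
So F = 0.07293 × 1.062500 / 1.085200 = 0.07140446 (USD/NOK).

0.071404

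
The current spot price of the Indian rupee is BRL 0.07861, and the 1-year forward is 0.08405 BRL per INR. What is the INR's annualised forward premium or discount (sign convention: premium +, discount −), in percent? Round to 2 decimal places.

T = 1 year.
Period premium: (0.08405 − 0.07861)/0.07861 = 0.0692024.
×(1/T) gives 6.92% p.a.

+6.92%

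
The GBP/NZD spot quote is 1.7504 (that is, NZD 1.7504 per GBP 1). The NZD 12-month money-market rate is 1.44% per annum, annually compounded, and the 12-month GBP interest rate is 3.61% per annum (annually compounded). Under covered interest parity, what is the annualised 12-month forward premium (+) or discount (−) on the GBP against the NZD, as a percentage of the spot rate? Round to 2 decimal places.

T = 1 year.
F = S · g_NZD/g_GBP = 1.7504 × 1.014400/1.036100 = 1.7137398.
(F − S)/S ÷ T = (1.7137398 − 1.7504)/1.7504/1 = -0.020944 → -2.09%.

-2.09%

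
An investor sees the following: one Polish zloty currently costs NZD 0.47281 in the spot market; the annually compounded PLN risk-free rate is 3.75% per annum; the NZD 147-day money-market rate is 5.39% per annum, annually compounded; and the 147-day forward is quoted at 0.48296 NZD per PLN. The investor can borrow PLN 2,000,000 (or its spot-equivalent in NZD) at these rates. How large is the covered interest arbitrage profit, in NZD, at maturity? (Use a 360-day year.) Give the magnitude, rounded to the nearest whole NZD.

NZD 14,440

T = 147/360 years.
Route A — deposit PLN, sell forward: 2,000,000 × 1.01514593 × 0.48296 = NZD 980,549.76.
Route B — convert at spot, deposit NZD: 2,000,000 × 0.47281 × 1.02166792 = NZD 966,109.62.
The quoted forward overvalues PLN, so borrow NZD, buy PLN at spot, deposit the PLN at 3.75%, and sell the proceeds forward at 0.48296.
Arbitrage profit = |980,549.76 − 966,109.62| = NZD 14,440.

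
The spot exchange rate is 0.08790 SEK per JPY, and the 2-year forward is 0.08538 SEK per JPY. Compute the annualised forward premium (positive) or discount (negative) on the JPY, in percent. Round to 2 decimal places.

-1.43%

T = 2 years.
JPY trades forward at -2.86689% vs spot over the period.
×(1/T) gives -1.43% p.a.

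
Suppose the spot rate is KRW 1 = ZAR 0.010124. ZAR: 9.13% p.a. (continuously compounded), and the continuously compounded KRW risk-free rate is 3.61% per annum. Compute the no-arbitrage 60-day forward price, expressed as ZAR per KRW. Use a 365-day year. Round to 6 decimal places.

T = 60/365 years.
ZAR growth factor: e^(0.0913×60/365) = 1.0151214.
KRW accumulates by e^(0.0361×60/365) = 1.0059519.
Forward (ZAR per KRW) = 0.010124 × 1.0151214 / 1.0059519 = 0.01021628.

0.010216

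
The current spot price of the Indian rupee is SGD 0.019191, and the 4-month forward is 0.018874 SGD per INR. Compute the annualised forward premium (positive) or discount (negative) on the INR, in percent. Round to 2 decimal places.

-4.96%

T = 4/12 years.
Period premium: (0.018874 − 0.019191)/0.019191 = -0.0165182.
×(1/T) gives -4.96% p.a.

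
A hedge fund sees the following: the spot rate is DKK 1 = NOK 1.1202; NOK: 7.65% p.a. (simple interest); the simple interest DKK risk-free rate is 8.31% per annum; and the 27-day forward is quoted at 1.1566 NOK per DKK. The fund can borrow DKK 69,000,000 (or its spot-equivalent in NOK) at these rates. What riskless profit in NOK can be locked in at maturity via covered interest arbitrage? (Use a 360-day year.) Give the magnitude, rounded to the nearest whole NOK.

NOK 2,565,514

T = 27/360 years.
Route A — deposit DKK, sell forward: 69,000,000 × 1.0062325 × 1.1566 = NOK 80,302,787.16.
Route B — convert at spot, deposit NOK: 69,000,000 × 1.1202 × 1.0057375 = NOK 77,737,273.18.
The quoted forward overvalues DKK, so borrow NOK, buy DKK at spot, deposit the DKK at 8.31%, and sell the proceeds forward at 1.1566.
Profit = 80,302,787.16 − 77,737,273.18 = NOK 2,565,514.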